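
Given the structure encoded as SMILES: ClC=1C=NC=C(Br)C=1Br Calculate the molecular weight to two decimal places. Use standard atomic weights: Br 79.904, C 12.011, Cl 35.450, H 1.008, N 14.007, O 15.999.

271.34 g/mol

First, the molecular formula is C5H2Br2ClN (counting implicit H from valence).
  Br: 2 × 79.904 = 159.808
  C: 5 × 12.011 = 60.055
  Cl: 1 × 35.450 = 35.450
  H: 2 × 1.008 = 2.016
  N: 1 × 14.007 = 14.007
Sum: 2×79.904 + 5×12.011 + 1×35.450 + 2×1.008 + 1×14.007 = 271.336 → 271.34 g/mol.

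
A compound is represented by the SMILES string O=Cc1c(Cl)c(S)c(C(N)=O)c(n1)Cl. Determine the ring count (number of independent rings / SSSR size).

In SMILES, each pair of matching ring-closure digits denotes one ring-closing bond; the number of such bonds equals the number of independent rings.
Ring-closure bonds here: 1.

1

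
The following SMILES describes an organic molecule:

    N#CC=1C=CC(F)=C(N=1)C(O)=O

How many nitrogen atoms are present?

2

Scan the SMILES for N atoms (remember two-letter symbols like Cl and Br are single atoms).
Nitrogen count: 2.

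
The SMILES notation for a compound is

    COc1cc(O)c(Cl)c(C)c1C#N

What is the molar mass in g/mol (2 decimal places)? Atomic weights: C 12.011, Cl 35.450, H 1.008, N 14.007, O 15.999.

First, the molecular formula is C9H8ClNO2 (counting implicit H from valence).
  C: 9 × 12.011 = 108.099
  Cl: 1 × 35.450 = 35.450
  H: 8 × 1.008 = 8.064
  N: 1 × 14.007 = 14.007
  O: 2 × 15.999 = 31.998
Sum: 9×12.011 + 1×35.450 + 8×1.008 + 1×14.007 + 2×15.999 = 197.618 → 197.62 g/mol.

197.62 g/mol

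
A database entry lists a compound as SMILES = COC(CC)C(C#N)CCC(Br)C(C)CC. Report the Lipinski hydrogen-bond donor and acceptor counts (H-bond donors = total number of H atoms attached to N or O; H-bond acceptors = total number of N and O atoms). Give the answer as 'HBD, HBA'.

0, 2

Donors: find every N or O and count the H atoms it carries.
  atom 2 (O): bond orders sum to 2 → 0 H
  atom 8 (N): bond orders sum to 3 → 0 H
Lipinski HBD = 0.
Acceptors: N atoms = 1, O atoms = 1 → HBA = 2.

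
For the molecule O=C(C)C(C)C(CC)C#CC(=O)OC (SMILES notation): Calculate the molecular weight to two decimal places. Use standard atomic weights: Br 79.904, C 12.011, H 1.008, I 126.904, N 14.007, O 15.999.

196.25 g/mol

First, the molecular formula is C11H16O3 (counting implicit H from valence).
  C: 11 × 12.011 = 132.121
  H: 16 × 1.008 = 16.128
  O: 3 × 15.999 = 47.997
Sum: 11×12.011 + 16×1.008 + 3×15.999 = 196.246 → 196.25 g/mol.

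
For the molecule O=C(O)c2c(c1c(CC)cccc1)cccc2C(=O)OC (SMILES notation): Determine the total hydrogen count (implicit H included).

16

Walk through each heavy atom and fill implicit hydrogens from standard valence (C 4, N 3, O 2, S 2, halogen 1); for lowercase aromatic atoms, an aromatic c carries 1 H when it has two neighbours and 0 H with three, and aromatic n carries 0 H:
  atom 1: O, bond orders sum to 2 (valence 2) → 0 H
  atom 2: C, bond orders sum to 4 (valence 4) → 0 H
  atom 3: O, bond orders sum to 1 (valence 2) → 1 H
  atom 4: aromatic c, 3 neighbours → 0 H
  atom 5: aromatic c, 3 neighbours → 0 H
  atom 6: aromatic c, 3 neighbours → 0 H
  atom 7: aromatic c, 3 neighbours → 0 H
  atom 8: C, bond orders sum to 2 (valence 4) → 2 H
  atom 9: C, bond orders sum to 1 (valence 4) → 3 H
  atom 10: aromatic c, 2 neighbours → 1 H
  atom 11: aromatic c, 2 neighbours → 1 H
  atom 12: aromatic c, 2 neighbours → 1 H
  atom 13: aromatic c, 2 neighbours → 1 H
  atom 14: aromatic c, 2 neighbours → 1 H
  atom 15: aromatic c, 2 neighbours → 1 H
  atom 16: aromatic c, 2 neighbours → 1 H
  atom 17: aromatic c, 3 neighbours → 0 H
  atom 18: C, bond orders sum to 4 (valence 4) → 0 H
  atom 19: O, bond orders sum to 2 (valence 2) → 0 H
  atom 20: O, bond orders sum to 2 (valence 2) → 0 H
  atom 21: C, bond orders sum to 1 (valence 4) → 3 H
Total hydrogens: 16.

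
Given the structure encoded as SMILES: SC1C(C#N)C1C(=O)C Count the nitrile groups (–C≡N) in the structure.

1

The nitrile motif appears at heavy-atom position 4 in the SMILES.
Other groups present: 1 ketone, 1 thiol.
Nitrile count: 1.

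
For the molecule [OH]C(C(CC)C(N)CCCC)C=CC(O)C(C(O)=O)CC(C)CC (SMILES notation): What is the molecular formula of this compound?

C19H37NO4

Walk through each heavy atom and fill implicit hydrogens from standard valence (C 4, N 3, O 2, S 2, halogen 1):
  atom 1: O with explicit H count 1
  atom 2: C, bond orders sum to 3 (valence 4) → 1 H
  atom 3: C, bond orders sum to 3 (valence 4) → 1 H
  atom 4: C, bond orders sum to 2 (valence 4) → 2 H
  atom 5: C, bond orders sum to 1 (valence 4) → 3 H
  atom 6: C, bond orders sum to 3 (valence 4) → 1 H
  atom 7: N, bond orders sum to 1 (valence 3) → 2 H
  atom 8: C, bond orders sum to 2 (valence 4) → 2 H
  atom 9: C, bond orders sum to 2 (valence 4) → 2 H
  atom 10: C, bond orders sum to 2 (valence 4) → 2 H
  atom 11: C, bond orders sum to 1 (valence 4) → 3 H
  atom 12: C, bond orders sum to 3 (valence 4) → 1 H
  atom 13: C, bond orders sum to 3 (valence 4) → 1 H
  atom 14: C, bond orders sum to 3 (valence 4) → 1 H
  atom 15: O, bond orders sum to 1 (valence 2) → 1 H
  atom 16: C, bond orders sum to 3 (valence 4) → 1 H
  atom 17: C, bond orders sum to 4 (valence 4) → 0 H
  atom 18: O, bond orders sum to 1 (valence 2) → 1 H
  atom 19: O, bond orders sum to 2 (valence 2) → 0 H
  atom 20: C, bond orders sum to 2 (valence 4) → 2 H
  atom 21: C, bond orders sum to 3 (valence 4) → 1 H
  atom 22: C, bond orders sum to 1 (valence 4) → 3 H
  atom 23: C, bond orders sum to 2 (valence 4) → 2 H
  atom 24: C, bond orders sum to 1 (valence 4) → 3 H
Totals → C:19, H:37, N:1, O:4.
In Hill order: C19H37NO4.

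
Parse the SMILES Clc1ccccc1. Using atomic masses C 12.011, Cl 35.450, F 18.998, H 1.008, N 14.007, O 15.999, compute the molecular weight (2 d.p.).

112.56 g/mol

First, the molecular formula is C6H5Cl (counting implicit H from valence).
  C: 6 × 12.011 = 72.066
  Cl: 1 × 35.450 = 35.450
  H: 5 × 1.008 = 5.040
Sum: 6×12.011 + 1×35.450 + 5×1.008 = 112.556 → 112.56 g/mol.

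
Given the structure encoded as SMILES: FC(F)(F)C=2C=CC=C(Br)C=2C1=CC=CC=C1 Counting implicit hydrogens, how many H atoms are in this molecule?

Walk through each heavy atom and fill implicit hydrogens from standard valence (C 4, N 3, O 2, S 2, halogen 1):
  atom 1: F (halogen, monovalent) → 0 H
  atom 2: C, bond orders sum to 4 (valence 4) → 0 H
  atom 3: F (halogen, monovalent) → 0 H
  atom 4: F (halogen, monovalent) → 0 H
  atom 5: C, bond orders sum to 4 (valence 4) → 0 H
  atom 6: C, bond orders sum to 3 (valence 4) → 1 H
  atom 7: C, bond orders sum to 3 (valence 4) → 1 H
  atom 8: C, bond orders sum to 3 (valence 4) → 1 H
  atom 9: C, bond orders sum to 4 (valence 4) → 0 H
  atom 10: Br (halogen, monovalent) → 0 H
  atom 11: C, bond orders sum to 4 (valence 4) → 0 H
  atom 12: C, bond orders sum to 4 (valence 4) → 0 H
  atom 13: C, bond orders sum to 3 (valence 4) → 1 H
  atom 14: C, bond orders sum to 3 (valence 4) → 1 H
  atom 15: C, bond orders sum to 3 (valence 4) → 1 H
  atom 16: C, bond orders sum to 3 (valence 4) → 1 H
  atom 17: C, bond orders sum to 3 (valence 4) → 1 H
Total hydrogens: 8.

8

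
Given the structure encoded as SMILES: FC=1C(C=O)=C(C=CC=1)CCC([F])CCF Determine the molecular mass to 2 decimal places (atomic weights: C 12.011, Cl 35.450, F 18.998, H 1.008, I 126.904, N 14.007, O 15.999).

First, the molecular formula is C12H13F3O (counting implicit H from valence).
  C: 12 × 12.011 = 144.132
  F: 3 × 18.998 = 56.994
  H: 13 × 1.008 = 13.104
  O: 1 × 15.999 = 15.999
Sum: 12×12.011 + 3×18.998 + 13×1.008 + 1×15.999 = 230.229 → 230.23 g/mol.

230.23 g/mol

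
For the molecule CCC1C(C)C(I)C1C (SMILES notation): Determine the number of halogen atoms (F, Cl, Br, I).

1

Halogen atoms appear at heavy-atom position 7 (1×I).
Halogen count: 1.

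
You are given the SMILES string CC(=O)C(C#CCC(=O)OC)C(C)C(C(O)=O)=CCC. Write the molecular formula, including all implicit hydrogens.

Walk through each heavy atom and fill implicit hydrogens from standard valence (C 4, N 3, O 2, S 2, halogen 1):
  atom 1: C, bond orders sum to 1 (valence 4) → 3 H
  atom 2: C, bond orders sum to 4 (valence 4) → 0 H
  atom 3: O, bond orders sum to 2 (valence 2) → 0 H
  atom 4: C, bond orders sum to 3 (valence 4) → 1 H
  atom 5: C, bond orders sum to 4 (valence 4) → 0 H
  atom 6: C, bond orders sum to 4 (valence 4) → 0 H
  atom 7: C, bond orders sum to 2 (valence 4) → 2 H
  atom 8: C, bond orders sum to 4 (valence 4) → 0 H
  atom 9: O, bond orders sum to 2 (valence 2) → 0 H
  atom 10: O, bond orders sum to 2 (valence 2) → 0 H
  atom 11: C, bond orders sum to 1 (valence 4) → 3 H
  atom 12: C, bond orders sum to 3 (valence 4) → 1 H
  atom 13: C, bond orders sum to 1 (valence 4) → 3 H
  atom 14: C, bond orders sum to 4 (valence 4) → 0 H
  atom 15: C, bond orders sum to 4 (valence 4) → 0 H
  atom 16: O, bond orders sum to 1 (valence 2) → 1 H
  atom 17: O, bond orders sum to 2 (valence 2) → 0 H
  atom 18: C, bond orders sum to 3 (valence 4) → 1 H
  atom 19: C, bond orders sum to 2 (valence 4) → 2 H
  atom 20: C, bond orders sum to 1 (valence 4) → 3 H
Totals → C:15, H:20, O:5.
In Hill order: C15H20O5.

C15H20O5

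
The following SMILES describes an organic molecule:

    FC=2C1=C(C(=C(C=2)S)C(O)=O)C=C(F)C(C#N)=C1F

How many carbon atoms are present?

12

Count every carbon token in the SMILES (each C, including those in ring-closure positions and inside branches).
Carbon count: 12.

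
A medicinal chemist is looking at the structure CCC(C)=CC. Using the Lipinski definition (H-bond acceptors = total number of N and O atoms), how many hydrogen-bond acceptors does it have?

N atoms: 0; O atoms: 0.
Lipinski HBA = 0 + 0 = 0.

0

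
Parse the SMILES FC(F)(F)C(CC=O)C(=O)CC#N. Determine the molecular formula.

Walk through each heavy atom and fill implicit hydrogens from standard valence (C 4, N 3, O 2, S 2, halogen 1):
  atom 1: F (halogen, monovalent) → 0 H
  atom 2: C, bond orders sum to 4 (valence 4) → 0 H
  atom 3: F (halogen, monovalent) → 0 H
  atom 4: F (halogen, monovalent) → 0 H
  atom 5: C, bond orders sum to 3 (valence 4) → 1 H
  atom 6: C, bond orders sum to 2 (valence 4) → 2 H
  atom 7: C, bond orders sum to 3 (valence 4) → 1 H
  atom 8: O, bond orders sum to 2 (valence 2) → 0 H
  atom 9: C, bond orders sum to 4 (valence 4) → 0 H
  atom 10: O, bond orders sum to 2 (valence 2) → 0 H
  atom 11: C, bond orders sum to 2 (valence 4) → 2 H
  atom 12: C, bond orders sum to 4 (valence 4) → 0 H
  atom 13: N, bond orders sum to 3 (valence 3) → 0 H
Totals → C:7, H:6, F:3, N:1, O:2.
In Hill order: C7H6F3NO2.

C7H6F3NO2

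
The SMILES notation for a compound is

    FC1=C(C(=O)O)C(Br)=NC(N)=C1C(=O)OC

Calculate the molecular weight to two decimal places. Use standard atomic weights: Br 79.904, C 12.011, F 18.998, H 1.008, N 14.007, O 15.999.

293.05 g/mol

First, the molecular formula is C8H6BrFN2O4 (counting implicit H from valence).
  Br: 1 × 79.904 = 79.904
  C: 8 × 12.011 = 96.088
  F: 1 × 18.998 = 18.998
  H: 6 × 1.008 = 6.048
  N: 2 × 14.007 = 28.014
  O: 4 × 15.999 = 63.996
Sum: 1×79.904 + 8×12.011 + 1×18.998 + 6×1.008 + 2×14.007 + 4×15.999 = 293.048 → 293.05 g/mol.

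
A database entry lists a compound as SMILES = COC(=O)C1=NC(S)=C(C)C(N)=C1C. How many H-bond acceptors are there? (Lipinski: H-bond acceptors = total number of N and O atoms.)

N atoms: 2; O atoms: 2.
Lipinski HBA = 2 + 2 = 4.

4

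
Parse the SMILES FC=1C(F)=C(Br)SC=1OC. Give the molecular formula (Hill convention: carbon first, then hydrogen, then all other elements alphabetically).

C5H3BrF2OS

Walk through each heavy atom and fill implicit hydrogens from standard valence (C 4, N 3, O 2, S 2, halogen 1):
  atom 1: F (halogen, monovalent) → 0 H
  atom 2: C, bond orders sum to 4 (valence 4) → 0 H
  atom 3: C, bond orders sum to 4 (valence 4) → 0 H
  atom 4: F (halogen, monovalent) → 0 H
  atom 5: C, bond orders sum to 4 (valence 4) → 0 H
  atom 6: Br (halogen, monovalent) → 0 H
  atom 7: S, bond orders sum to 2 (valence 2) → 0 H
  atom 8: C, bond orders sum to 4 (valence 4) → 0 H
  atom 9: O, bond orders sum to 2 (valence 2) → 0 H
  atom 10: C, bond orders sum to 1 (valence 4) → 3 H
Totals → C:5, H:3, Br:1, F:2, O:1, S:1.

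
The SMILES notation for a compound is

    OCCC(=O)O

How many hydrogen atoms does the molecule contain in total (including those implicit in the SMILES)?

6

Walk through each heavy atom and fill implicit hydrogens from standard valence (C 4, N 3, O 2, S 2, halogen 1):
  atom 1: O, bond orders sum to 1 (valence 2) → 1 H
  atom 2: C, bond orders sum to 2 (valence 4) → 2 H
  atom 3: C, bond orders sum to 2 (valence 4) → 2 H
  atom 4: C, bond orders sum to 4 (valence 4) → 0 H
  atom 5: O, bond orders sum to 2 (valence 2) → 0 H
  atom 6: O, bond orders sum to 1 (valence 2) → 1 H
Total hydrogens: 6.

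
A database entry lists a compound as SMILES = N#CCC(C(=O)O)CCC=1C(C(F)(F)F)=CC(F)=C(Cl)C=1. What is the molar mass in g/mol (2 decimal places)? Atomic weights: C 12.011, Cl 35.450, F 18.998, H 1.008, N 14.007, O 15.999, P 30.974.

323.67 g/mol

First, the molecular formula is C13H10ClF4NO2 (counting implicit H from valence).
  C: 13 × 12.011 = 156.143
  Cl: 1 × 35.450 = 35.450
  F: 4 × 18.998 = 75.992
  H: 10 × 1.008 = 10.080
  N: 1 × 14.007 = 14.007
  O: 2 × 15.999 = 31.998
Sum: 13×12.011 + 1×35.450 + 4×18.998 + 10×1.008 + 1×14.007 + 2×15.999 = 323.670 → 323.67 g/mol.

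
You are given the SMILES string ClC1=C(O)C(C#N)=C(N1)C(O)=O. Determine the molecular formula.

Walk through each heavy atom and fill implicit hydrogens from standard valence (C 4, N 3, O 2, S 2, halogen 1):
  atom 1: Cl (halogen, monovalent) → 0 H
  atom 2: C, bond orders sum to 4 (valence 4) → 0 H
  atom 3: C, bond orders sum to 4 (valence 4) → 0 H
  atom 4: O, bond orders sum to 1 (valence 2) → 1 H
  atom 5: C, bond orders sum to 4 (valence 4) → 0 H
  atom 6: C, bond orders sum to 4 (valence 4) → 0 H
  atom 7: N, bond orders sum to 3 (valence 3) → 0 H
  atom 8: C, bond orders sum to 4 (valence 4) → 0 H
  atom 9: N, bond orders sum to 2 (valence 3) → 1 H
  atom 10: C, bond orders sum to 4 (valence 4) → 0 H
  atom 11: O, bond orders sum to 1 (valence 2) → 1 H
  atom 12: O, bond orders sum to 2 (valence 2) → 0 H
Totals → C:6, H:3, Cl:1, N:2, O:3.

C6H3ClN2O3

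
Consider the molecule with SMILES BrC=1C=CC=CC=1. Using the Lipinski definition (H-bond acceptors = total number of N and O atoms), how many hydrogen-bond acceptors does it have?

0

N atoms: 0; O atoms: 0.
Lipinski HBA = 0 + 0 = 0.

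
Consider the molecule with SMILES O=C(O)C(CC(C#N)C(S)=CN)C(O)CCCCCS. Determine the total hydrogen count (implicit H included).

22

Walk through each heavy atom and fill implicit hydrogens from standard valence (C 4, N 3, O 2, S 2, halogen 1):
  atom 1: O, bond orders sum to 2 (valence 2) → 0 H
  atom 2: C, bond orders sum to 4 (valence 4) → 0 H
  atom 3: O, bond orders sum to 1 (valence 2) → 1 H
  atom 4: C, bond orders sum to 3 (valence 4) → 1 H
  atom 5: C, bond orders sum to 2 (valence 4) → 2 H
  atom 6: C, bond orders sum to 3 (valence 4) → 1 H
  atom 7: C, bond orders sum to 4 (valence 4) → 0 H
  atom 8: N, bond orders sum to 3 (valence 3) → 0 H
  atom 9: C, bond orders sum to 4 (valence 4) → 0 H
  atom 10: S, bond orders sum to 1 (valence 2) → 1 H
  atom 11: C, bond orders sum to 3 (valence 4) → 1 H
  atom 12: N, bond orders sum to 1 (valence 3) → 2 H
  atom 13: C, bond orders sum to 3 (valence 4) → 1 H
  atom 14: O, bond orders sum to 1 (valence 2) → 1 H
  atom 15: C, bond orders sum to 2 (valence 4) → 2 H
  atom 16: C, bond orders sum to 2 (valence 4) → 2 H
  atom 17: C, bond orders sum to 2 (valence 4) → 2 H
  atom 18: C, bond orders sum to 2 (valence 4) → 2 H
  atom 19: C, bond orders sum to 2 (valence 4) → 2 H
  atom 20: S, bond orders sum to 1 (valence 2) → 1 H
Total hydrogens: 22.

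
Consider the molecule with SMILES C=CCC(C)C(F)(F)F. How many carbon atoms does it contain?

Count every carbon token in the SMILES (each C, including those in ring-closure positions and inside branches).
Carbon count: 6.

6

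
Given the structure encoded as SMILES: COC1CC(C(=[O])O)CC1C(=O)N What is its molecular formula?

Walk through each heavy atom and fill implicit hydrogens from standard valence (C 4, N 3, O 2, S 2, halogen 1):
  atom 1: C, bond orders sum to 1 (valence 4) → 3 H
  atom 2: O, bond orders sum to 2 (valence 2) → 0 H
  atom 3: C, bond orders sum to 3 (valence 4) → 1 H
  atom 4: C, bond orders sum to 2 (valence 4) → 2 H
  atom 5: C, bond orders sum to 3 (valence 4) → 1 H
  atom 6: C, bond orders sum to 4 (valence 4) → 0 H
  atom 7: O with explicit H count 0
  atom 8: O, bond orders sum to 1 (valence 2) → 1 H
  atom 9: C, bond orders sum to 2 (valence 4) → 2 H
  atom 10: C, bond orders sum to 3 (valence 4) → 1 H
  atom 11: C, bond orders sum to 4 (valence 4) → 0 H
  atom 12: O, bond orders sum to 2 (valence 2) → 0 H
  atom 13: N, bond orders sum to 1 (valence 3) → 2 H
Totals → C:8, H:13, N:1, O:4.
In Hill order: C8H13NO4.

C8H13NO4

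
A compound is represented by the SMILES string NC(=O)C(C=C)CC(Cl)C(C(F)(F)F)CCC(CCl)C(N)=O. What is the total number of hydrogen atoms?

19

Walk through each heavy atom and fill implicit hydrogens from standard valence (C 4, N 3, O 2, S 2, halogen 1):
  atom 1: N, bond orders sum to 1 (valence 3) → 2 H
  atom 2: C, bond orders sum to 4 (valence 4) → 0 H
  atom 3: O, bond orders sum to 2 (valence 2) → 0 H
  atom 4: C, bond orders sum to 3 (valence 4) → 1 H
  atom 5: C, bond orders sum to 3 (valence 4) → 1 H
  atom 6: C, bond orders sum to 2 (valence 4) → 2 H
  atom 7: C, bond orders sum to 2 (valence 4) → 2 H
  atom 8: C, bond orders sum to 3 (valence 4) → 1 H
  atom 9: Cl (halogen, monovalent) → 0 H
  atom 10: C, bond orders sum to 3 (valence 4) → 1 H
  atom 11: C, bond orders sum to 4 (valence 4) → 0 H
  atom 12: F (halogen, monovalent) → 0 H
  atom 13: F (halogen, monovalent) → 0 H
  atom 14: F (halogen, monovalent) → 0 H
  atom 15: C, bond orders sum to 2 (valence 4) → 2 H
  atom 16: C, bond orders sum to 2 (valence 4) → 2 H
  atom 17: C, bond orders sum to 3 (valence 4) → 1 H
  atom 18: C, bond orders sum to 2 (valence 4) → 2 H
  atom 19: Cl (halogen, monovalent) → 0 H
  atom 20: C, bond orders sum to 4 (valence 4) → 0 H
  atom 21: N, bond orders sum to 1 (valence 3) → 2 H
  atom 22: O, bond orders sum to 2 (valence 2) → 0 H
Total hydrogens: 19.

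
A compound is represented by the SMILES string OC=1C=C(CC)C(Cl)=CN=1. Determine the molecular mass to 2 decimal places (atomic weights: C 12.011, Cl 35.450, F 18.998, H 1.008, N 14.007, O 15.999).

First, the molecular formula is C7H8ClNO (counting implicit H from valence).
  C: 7 × 12.011 = 84.077
  Cl: 1 × 35.450 = 35.450
  H: 8 × 1.008 = 8.064
  N: 1 × 14.007 = 14.007
  O: 1 × 15.999 = 15.999
Sum: 7×12.011 + 1×35.450 + 8×1.008 + 1×14.007 + 1×15.999 = 157.597 → 157.60 g/mol.

157.60 g/mol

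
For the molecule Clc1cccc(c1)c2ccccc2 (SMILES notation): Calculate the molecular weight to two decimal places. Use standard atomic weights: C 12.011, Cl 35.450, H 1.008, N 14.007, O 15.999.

188.65 g/mol

First, the molecular formula is C12H9Cl (counting implicit H from valence).
  C: 12 × 12.011 = 144.132
  Cl: 1 × 35.450 = 35.450
  H: 9 × 1.008 = 9.072
Sum: 12×12.011 + 1×35.450 + 9×1.008 = 188.654 → 188.65 g/mol.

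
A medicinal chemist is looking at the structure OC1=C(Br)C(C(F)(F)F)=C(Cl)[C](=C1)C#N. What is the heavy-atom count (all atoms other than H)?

15

Every atom symbol written in the SMILES (organic subset) is one heavy atom; implicit H are not written.
Heavy atoms by element → Br:1, C:8, Cl:1, F:3, N:1, O:1.
Total: 15.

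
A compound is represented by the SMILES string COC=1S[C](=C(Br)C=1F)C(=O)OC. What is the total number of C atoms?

7

Count every carbon token in the SMILES (each C, including those in ring-closure positions and inside branches).
Carbon count: 7.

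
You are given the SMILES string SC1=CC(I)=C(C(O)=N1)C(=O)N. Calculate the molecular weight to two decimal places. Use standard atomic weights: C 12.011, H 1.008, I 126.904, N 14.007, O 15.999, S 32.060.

First, the molecular formula is C6H5IN2O2S (counting implicit H from valence).
  C: 6 × 12.011 = 72.066
  H: 5 × 1.008 = 5.040
  I: 1 × 126.904 = 126.904
  N: 2 × 14.007 = 28.014
  O: 2 × 15.999 = 31.998
  S: 1 × 32.060 = 32.060
Sum: 6×12.011 + 5×1.008 + 1×126.904 + 2×14.007 + 2×15.999 + 1×32.060 = 296.082 → 296.08 g/mol.

296.08 g/mol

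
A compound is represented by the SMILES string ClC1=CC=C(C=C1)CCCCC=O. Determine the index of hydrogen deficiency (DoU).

5

Molecular formula: C11H13ClO.
DoU = (2C + 2 + N − H − X) / 2, where X is the halogen count and O/S are ignored.
    = (2·11 + 2 + 0 − 13 − 1) / 2 = 10 / 2 = 5.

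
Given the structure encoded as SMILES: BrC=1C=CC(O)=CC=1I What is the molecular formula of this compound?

Walk through each heavy atom and fill implicit hydrogens from standard valence (C 4, N 3, O 2, S 2, halogen 1):
  atom 1: Br (halogen, monovalent) → 0 H
  atom 2: C, bond orders sum to 4 (valence 4) → 0 H
  atom 3: C, bond orders sum to 3 (valence 4) → 1 H
  atom 4: C, bond orders sum to 3 (valence 4) → 1 H
  atom 5: C, bond orders sum to 4 (valence 4) → 0 H
  atom 6: O, bond orders sum to 1 (valence 2) → 1 H
  atom 7: C, bond orders sum to 3 (valence 4) → 1 H
  atom 8: C, bond orders sum to 4 (valence 4) → 0 H
  atom 9: I (halogen, monovalent) → 0 H
Totals → C:6, H:4, Br:1, I:1, O:1.

C6H4BrIO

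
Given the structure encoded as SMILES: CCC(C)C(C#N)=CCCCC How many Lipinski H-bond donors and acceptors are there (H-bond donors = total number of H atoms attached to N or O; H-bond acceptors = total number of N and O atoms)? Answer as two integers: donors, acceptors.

0, 1

Donors: find every N or O and count the H atoms it carries.
  atom 7 (N): bond orders sum to 3 → 0 H
Lipinski HBD = 0.
Acceptors: N atoms = 1, O atoms = 0 → HBA = 1.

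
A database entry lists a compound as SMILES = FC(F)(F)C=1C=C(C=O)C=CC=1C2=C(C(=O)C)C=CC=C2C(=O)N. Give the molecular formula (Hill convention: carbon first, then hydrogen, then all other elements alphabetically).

C17H12F3NO3

Walk through each heavy atom and fill implicit hydrogens from standard valence (C 4, N 3, O 2, S 2, halogen 1):
  atom 1: F (halogen, monovalent) → 0 H
  atom 2: C, bond orders sum to 4 (valence 4) → 0 H
  atom 3: F (halogen, monovalent) → 0 H
  atom 4: F (halogen, monovalent) → 0 H
  atom 5: C, bond orders sum to 4 (valence 4) → 0 H
  atom 6: C, bond orders sum to 3 (valence 4) → 1 H
  atom 7: C, bond orders sum to 4 (valence 4) → 0 H
  atom 8: C, bond orders sum to 3 (valence 4) → 1 H
  atom 9: O, bond orders sum to 2 (valence 2) → 0 H
  atom 10: C, bond orders sum to 3 (valence 4) → 1 H
  atom 11: C, bond orders sum to 3 (valence 4) → 1 H
  atom 12: C, bond orders sum to 4 (valence 4) → 0 H
  atom 13: C, bond orders sum to 4 (valence 4) → 0 H
  atom 14: C, bond orders sum to 4 (valence 4) → 0 H
  atom 15: C, bond orders sum to 4 (valence 4) → 0 H
  atom 16: O, bond orders sum to 2 (valence 2) → 0 H
  atom 17: C, bond orders sum to 1 (valence 4) → 3 H
  atom 18: C, bond orders sum to 3 (valence 4) → 1 H
  atom 19: C, bond orders sum to 3 (valence 4) → 1 H
  atom 20: C, bond orders sum to 3 (valence 4) → 1 H
  atom 21: C, bond orders sum to 4 (valence 4) → 0 H
  atom 22: C, bond orders sum to 4 (valence 4) → 0 H
  atom 23: O, bond orders sum to 2 (valence 2) → 0 H
  atom 24: N, bond orders sum to 1 (valence 3) → 2 H
Totals → C:17, H:12, F:3, N:1, O:3.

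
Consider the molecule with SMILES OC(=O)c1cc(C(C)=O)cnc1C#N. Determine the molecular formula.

C9H6N2O3

Walk through each heavy atom and fill implicit hydrogens from standard valence (C 4, N 3, O 2, S 2, halogen 1); for lowercase aromatic atoms, an aromatic c carries 1 H when it has two neighbours and 0 H with three, and aromatic n carries 0 H:
  atom 1: O, bond orders sum to 1 (valence 2) → 1 H
  atom 2: C, bond orders sum to 4 (valence 4) → 0 H
  atom 3: O, bond orders sum to 2 (valence 2) → 0 H
  atom 4: aromatic c, 3 neighbours → 0 H
  atom 5: aromatic c, 2 neighbours → 1 H
  atom 6: aromatic c, 3 neighbours → 0 H
  atom 7: C, bond orders sum to 4 (valence 4) → 0 H
  atom 8: C, bond orders sum to 1 (valence 4) → 3 H
  atom 9: O, bond orders sum to 2 (valence 2) → 0 H
  atom 10: aromatic c, 2 neighbours → 1 H
  atom 11: aromatic n, 2 neighbours → 0 H
  atom 12: aromatic c, 3 neighbours → 0 H
  atom 13: C, bond orders sum to 4 (valence 4) → 0 H
  atom 14: N, bond orders sum to 3 (valence 3) → 0 H
Totals → C:9, H:6, N:2, O:3.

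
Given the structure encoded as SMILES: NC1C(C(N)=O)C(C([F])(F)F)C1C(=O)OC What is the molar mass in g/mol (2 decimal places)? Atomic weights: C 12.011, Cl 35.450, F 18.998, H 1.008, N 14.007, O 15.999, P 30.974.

240.18 g/mol

First, the molecular formula is C8H11F3N2O3 (counting implicit H from valence).
  C: 8 × 12.011 = 96.088
  F: 3 × 18.998 = 56.994
  H: 11 × 1.008 = 11.088
  N: 2 × 14.007 = 28.014
  O: 3 × 15.999 = 47.997
Sum: 8×12.011 + 3×18.998 + 11×1.008 + 2×14.007 + 3×15.999 = 240.181 → 240.18 g/mol.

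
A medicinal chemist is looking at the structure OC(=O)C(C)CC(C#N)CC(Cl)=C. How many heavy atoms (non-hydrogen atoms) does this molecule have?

Every atom symbol written in the SMILES (organic subset) is one heavy atom; implicit H are not written.
Heavy atoms by element → C:9, Cl:1, N:1, O:2.
Total: 13.

13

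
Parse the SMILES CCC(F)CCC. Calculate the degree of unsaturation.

0

Degree of unsaturation = (number of rings) + (number of π bonds).
Ring closures in the SMILES: 0.
π bonds: none → 0 DoU from unsaturation.
Total DoU = 0 + 0 = 0.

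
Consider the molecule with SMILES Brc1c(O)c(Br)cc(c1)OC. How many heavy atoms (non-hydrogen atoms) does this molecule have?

11

Every atom symbol written in the SMILES (organic subset) is one heavy atom; implicit H are not written.
Heavy atoms by element → Br:2, C:7, O:2.
Total: 11.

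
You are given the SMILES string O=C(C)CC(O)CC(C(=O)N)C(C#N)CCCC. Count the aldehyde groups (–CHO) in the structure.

Scan the SMILES for the aldehyde motif — none present.
Groups that are present: 1 amide, 1 hydroxyl, 1 ketone, 1 nitrile.

0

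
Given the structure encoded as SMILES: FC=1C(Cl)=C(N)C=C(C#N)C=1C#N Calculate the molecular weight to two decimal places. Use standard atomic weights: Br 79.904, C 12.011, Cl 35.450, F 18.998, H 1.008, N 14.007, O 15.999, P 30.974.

195.58 g/mol

First, the molecular formula is C8H3ClFN3 (counting implicit H from valence).
  C: 8 × 12.011 = 96.088
  Cl: 1 × 35.450 = 35.450
  F: 1 × 18.998 = 18.998
  H: 3 × 1.008 = 3.024
  N: 3 × 14.007 = 42.021
Sum: 8×12.011 + 1×35.450 + 1×18.998 + 3×1.008 + 3×14.007 = 195.581 → 195.58 g/mol.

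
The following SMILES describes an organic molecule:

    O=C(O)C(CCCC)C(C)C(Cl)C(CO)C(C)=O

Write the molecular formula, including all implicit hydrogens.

C13H23ClO4

Walk through each heavy atom and fill implicit hydrogens from standard valence (C 4, N 3, O 2, S 2, halogen 1):
  atom 1: O, bond orders sum to 2 (valence 2) → 0 H
  atom 2: C, bond orders sum to 4 (valence 4) → 0 H
  atom 3: O, bond orders sum to 1 (valence 2) → 1 H
  atom 4: C, bond orders sum to 3 (valence 4) → 1 H
  atom 5: C, bond orders sum to 2 (valence 4) → 2 H
  atom 6: C, bond orders sum to 2 (valence 4) → 2 H
  atom 7: C, bond orders sum to 2 (valence 4) → 2 H
  atom 8: C, bond orders sum to 1 (valence 4) → 3 H
  atom 9: C, bond orders sum to 3 (valence 4) → 1 H
  atom 10: C, bond orders sum to 1 (valence 4) → 3 H
  atom 11: C, bond orders sum to 3 (valence 4) → 1 H
  atom 12: Cl (halogen, monovalent) → 0 H
  atom 13: C, bond orders sum to 3 (valence 4) → 1 H
  atom 14: C, bond orders sum to 2 (valence 4) → 2 H
  atom 15: O, bond orders sum to 1 (valence 2) → 1 H
  atom 16: C, bond orders sum to 4 (valence 4) → 0 H
  atom 17: C, bond orders sum to 1 (valence 4) → 3 H
  atom 18: O, bond orders sum to 2 (valence 2) → 0 H
Totals → C:13, H:23, Cl:1, O:4.
In Hill order: C13H23ClO4.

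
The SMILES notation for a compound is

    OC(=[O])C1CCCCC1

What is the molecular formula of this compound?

C7H12O2

Walk through each heavy atom and fill implicit hydrogens from standard valence (C 4, N 3, O 2, S 2, halogen 1):
  atom 1: O, bond orders sum to 1 (valence 2) → 1 H
  atom 2: C, bond orders sum to 4 (valence 4) → 0 H
  atom 3: O with explicit H count 0
  atom 4: C, bond orders sum to 3 (valence 4) → 1 H
  atom 5: C, bond orders sum to 2 (valence 4) → 2 H
  atom 6: C, bond orders sum to 2 (valence 4) → 2 H
  atom 7: C, bond orders sum to 2 (valence 4) → 2 H
  atom 8: C, bond orders sum to 2 (valence 4) → 2 H
  atom 9: C, bond orders sum to 2 (valence 4) → 2 H
Totals → C:7, H:12, O:2.
In Hill order: C7H12O2.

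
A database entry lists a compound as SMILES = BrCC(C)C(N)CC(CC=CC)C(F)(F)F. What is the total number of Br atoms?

Scan the SMILES for Br atoms (remember two-letter symbols like Cl and Br are single atoms).
Bromine count: 1.

1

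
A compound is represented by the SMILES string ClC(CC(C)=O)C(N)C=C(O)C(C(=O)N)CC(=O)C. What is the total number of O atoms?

Scan the SMILES for O atoms (remember two-letter symbols like Cl and Br are single atoms).
Oxygen count: 4.

4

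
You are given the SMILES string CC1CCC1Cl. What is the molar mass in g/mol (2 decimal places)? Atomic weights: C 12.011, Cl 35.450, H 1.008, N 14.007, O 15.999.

First, the molecular formula is C5H9Cl (counting implicit H from valence).
  C: 5 × 12.011 = 60.055
  Cl: 1 × 35.450 = 35.450
  H: 9 × 1.008 = 9.072
Sum: 5×12.011 + 1×35.450 + 9×1.008 = 104.577 → 104.58 g/mol.

104.58 g/mol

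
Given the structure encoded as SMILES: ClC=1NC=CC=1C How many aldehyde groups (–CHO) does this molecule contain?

Scan the SMILES for the aldehyde motif — none present.

0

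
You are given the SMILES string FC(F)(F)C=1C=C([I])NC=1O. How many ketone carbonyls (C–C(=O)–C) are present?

Scan the SMILES for the ketone motif — none present.
Groups that are present: 1 hydroxyl.

0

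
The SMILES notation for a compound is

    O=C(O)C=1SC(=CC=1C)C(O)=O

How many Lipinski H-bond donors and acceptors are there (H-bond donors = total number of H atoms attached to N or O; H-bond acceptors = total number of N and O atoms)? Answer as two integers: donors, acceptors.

2, 4

Donors: find every N or O and count the H atoms it carries.
  atom 1 (O): bond orders sum to 2 → 0 H
  atom 3 (O): bond orders sum to 1 → 1 H
  atom 11 (O): bond orders sum to 1 → 1 H
  atom 12 (O): bond orders sum to 2 → 0 H
Lipinski HBD = 2.
Acceptors: N atoms = 0, O atoms = 4 → HBA = 4.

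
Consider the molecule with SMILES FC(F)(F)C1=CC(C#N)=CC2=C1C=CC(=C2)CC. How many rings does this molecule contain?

In SMILES, each pair of matching ring-closure digits denotes one ring-closing bond; the number of such bonds equals the number of independent rings.
Ring-closure bonds here: 2.

2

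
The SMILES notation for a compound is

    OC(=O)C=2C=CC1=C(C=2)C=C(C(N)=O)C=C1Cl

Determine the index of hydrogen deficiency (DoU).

Degree of unsaturation = (number of rings) + (number of π bonds).
Ring closures in the SMILES: 2.
π bonds: 7 double bonds (each 1 DoU) → 7 DoU from unsaturation.
Total DoU = 2 + 7 = 9.

9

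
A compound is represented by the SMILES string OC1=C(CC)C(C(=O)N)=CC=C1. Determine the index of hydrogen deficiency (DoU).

Degree of unsaturation = (number of rings) + (number of π bonds).
Ring closures in the SMILES: 1.
π bonds: 4 double bonds (each 1 DoU) → 4 DoU from unsaturation.
Total DoU = 1 + 4 = 5.

5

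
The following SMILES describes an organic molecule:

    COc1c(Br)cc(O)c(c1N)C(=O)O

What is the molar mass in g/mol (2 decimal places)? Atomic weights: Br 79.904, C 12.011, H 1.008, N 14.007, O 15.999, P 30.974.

First, the molecular formula is C8H8BrNO4 (counting implicit H from valence).
  Br: 1 × 79.904 = 79.904
  C: 8 × 12.011 = 96.088
  H: 8 × 1.008 = 8.064
  N: 1 × 14.007 = 14.007
  O: 4 × 15.999 = 63.996
Sum: 1×79.904 + 8×12.011 + 8×1.008 + 1×14.007 + 4×15.999 = 262.059 → 262.06 g/mol.

262.06 g/mol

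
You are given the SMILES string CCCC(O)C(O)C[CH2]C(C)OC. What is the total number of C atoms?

10

Count every carbon token in the SMILES (each C, including those in ring-closure positions and inside branches).
Carbon count: 10.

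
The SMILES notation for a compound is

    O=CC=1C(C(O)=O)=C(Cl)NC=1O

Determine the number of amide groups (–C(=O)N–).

0

Scan the SMILES for the amide motif — none present.
Groups that are present: 1 aldehyde, 1 carboxylic acid, 1 hydroxyl.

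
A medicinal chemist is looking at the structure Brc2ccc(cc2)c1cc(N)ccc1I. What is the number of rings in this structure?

2

In SMILES, each pair of matching ring-closure digits denotes one ring-closing bond; the number of such bonds equals the number of independent rings.
Ring-closure bonds here: 2.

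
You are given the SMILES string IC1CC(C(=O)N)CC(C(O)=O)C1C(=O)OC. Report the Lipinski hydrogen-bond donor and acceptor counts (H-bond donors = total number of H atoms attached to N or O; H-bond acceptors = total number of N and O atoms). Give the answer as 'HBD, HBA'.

3, 6

Donors: find every N or O and count the H atoms it carries.
  atom 6 (O): bond orders sum to 2 → 0 H
  atom 7 (N): bond orders sum to 1 → 2 H
  atom 11 (O): bond orders sum to 1 → 1 H
  atom 12 (O): bond orders sum to 2 → 0 H
  atom 15 (O): bond orders sum to 2 → 0 H
  atom 16 (O): bond orders sum to 2 → 0 H
Lipinski HBD = 3.
Acceptors: N atoms = 1, O atoms = 5 → HBA = 6.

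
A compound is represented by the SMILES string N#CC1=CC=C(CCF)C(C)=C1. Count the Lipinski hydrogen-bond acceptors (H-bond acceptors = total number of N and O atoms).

1

N atoms: 1; O atoms: 0.
Lipinski HBA = 1 + 0 = 1.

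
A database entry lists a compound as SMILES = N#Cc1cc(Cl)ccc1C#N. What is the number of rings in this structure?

1

In SMILES, each pair of matching ring-closure digits denotes one ring-closing bond; the number of such bonds equals the number of independent rings.
Ring-closure bonds here: 1.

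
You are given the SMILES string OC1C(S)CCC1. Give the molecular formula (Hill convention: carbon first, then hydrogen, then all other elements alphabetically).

Walk through each heavy atom and fill implicit hydrogens from standard valence (C 4, N 3, O 2, S 2, halogen 1):
  atom 1: O, bond orders sum to 1 (valence 2) → 1 H
  atom 2: C, bond orders sum to 3 (valence 4) → 1 H
  atom 3: C, bond orders sum to 3 (valence 4) → 1 H
  atom 4: S, bond orders sum to 1 (valence 2) → 1 H
  atom 5: C, bond orders sum to 2 (valence 4) → 2 H
  atom 6: C, bond orders sum to 2 (valence 4) → 2 H
  atom 7: C, bond orders sum to 2 (valence 4) → 2 H
Totals → C:5, H:10, O:1, S:1.

C5H10OS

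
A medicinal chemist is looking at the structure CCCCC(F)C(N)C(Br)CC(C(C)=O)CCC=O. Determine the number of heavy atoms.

19

Every atom symbol written in the SMILES (organic subset) is one heavy atom; implicit H are not written.
Heavy atoms by element → Br:1, C:14, F:1, N:1, O:2.
Total: 19.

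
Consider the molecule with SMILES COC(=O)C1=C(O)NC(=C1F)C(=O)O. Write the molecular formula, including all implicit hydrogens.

C7H6FNO5

Walk through each heavy atom and fill implicit hydrogens from standard valence (C 4, N 3, O 2, S 2, halogen 1):
  atom 1: C, bond orders sum to 1 (valence 4) → 3 H
  atom 2: O, bond orders sum to 2 (valence 2) → 0 H
  atom 3: C, bond orders sum to 4 (valence 4) → 0 H
  atom 4: O, bond orders sum to 2 (valence 2) → 0 H
  atom 5: C, bond orders sum to 4 (valence 4) → 0 H
  atom 6: C, bond orders sum to 4 (valence 4) → 0 H
  atom 7: O, bond orders sum to 1 (valence 2) → 1 H
  atom 8: N, bond orders sum to 2 (valence 3) → 1 H
  atom 9: C, bond orders sum to 4 (valence 4) → 0 H
  atom 10: C, bond orders sum to 4 (valence 4) → 0 H
  atom 11: F (halogen, monovalent) → 0 H
  atom 12: C, bond orders sum to 4 (valence 4) → 0 H
  atom 13: O, bond orders sum to 2 (valence 2) → 0 H
  atom 14: O, bond orders sum to 1 (valence 2) → 1 H
Totals → C:7, H:6, F:1, N:1, O:5.
In Hill order: C7H6FNO5.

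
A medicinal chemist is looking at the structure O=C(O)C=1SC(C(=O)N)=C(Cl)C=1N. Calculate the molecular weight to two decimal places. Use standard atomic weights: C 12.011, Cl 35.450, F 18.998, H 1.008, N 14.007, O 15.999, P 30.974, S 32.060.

First, the molecular formula is C6H5ClN2O3S (counting implicit H from valence).
  C: 6 × 12.011 = 72.066
  Cl: 1 × 35.450 = 35.450
  H: 5 × 1.008 = 5.040
  N: 2 × 14.007 = 28.014
  O: 3 × 15.999 = 47.997
  S: 1 × 32.060 = 32.060
Sum: 6×12.011 + 1×35.450 + 5×1.008 + 2×14.007 + 3×15.999 + 1×32.060 = 220.627 → 220.63 g/mol.

220.63 g/mol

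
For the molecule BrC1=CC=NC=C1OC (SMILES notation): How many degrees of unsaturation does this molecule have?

4

Degree of unsaturation = (number of rings) + (number of π bonds).
Ring closures in the SMILES: 1.
π bonds: 3 double bonds (each 1 DoU) → 3 DoU from unsaturation.
Total DoU = 1 + 3 = 4.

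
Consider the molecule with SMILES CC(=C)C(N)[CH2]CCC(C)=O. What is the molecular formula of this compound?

Walk through each heavy atom and fill implicit hydrogens from standard valence (C 4, N 3, O 2, S 2, halogen 1):
  atom 1: C, bond orders sum to 1 (valence 4) → 3 H
  atom 2: C, bond orders sum to 4 (valence 4) → 0 H
  atom 3: C, bond orders sum to 2 (valence 4) → 2 H
  atom 4: C, bond orders sum to 3 (valence 4) → 1 H
  atom 5: N, bond orders sum to 1 (valence 3) → 2 H
  atom 6: C with explicit H count 2
  atom 7: C, bond orders sum to 2 (valence 4) → 2 H
  atom 8: C, bond orders sum to 2 (valence 4) → 2 H
  atom 9: C, bond orders sum to 4 (valence 4) → 0 H
  atom 10: C, bond orders sum to 1 (valence 4) → 3 H
  atom 11: O, bond orders sum to 2 (valence 2) → 0 H
Totals → C:9, H:17, N:1, O:1.
In Hill order: C9H17NO.

C9H17NO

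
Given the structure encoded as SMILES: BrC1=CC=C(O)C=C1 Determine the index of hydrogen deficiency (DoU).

Molecular formula: C6H5BrO.
DoU = (2C + 2 + N − H − X) / 2, where X is the halogen count and O/S are ignored.
    = (2·6 + 2 + 0 − 5 − 1) / 2 = 8 / 2 = 4.

4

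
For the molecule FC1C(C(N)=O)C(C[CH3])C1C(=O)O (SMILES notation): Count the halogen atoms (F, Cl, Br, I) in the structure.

Halogen atoms appear at heavy-atom position 1 (1×F).
Other groups present: 1 amide, 1 carboxylic acid.
Halogen count: 1.

1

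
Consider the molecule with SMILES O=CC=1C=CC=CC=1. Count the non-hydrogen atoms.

8

Every atom symbol written in the SMILES (organic subset) is one heavy atom; implicit H are not written.
Heavy atoms by element → C:7, O:1.
Total: 8.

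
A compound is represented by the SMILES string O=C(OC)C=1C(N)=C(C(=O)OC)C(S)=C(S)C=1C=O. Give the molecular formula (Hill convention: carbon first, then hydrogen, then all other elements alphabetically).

Walk through each heavy atom and fill implicit hydrogens from standard valence (C 4, N 3, O 2, S 2, halogen 1):
  atom 1: O, bond orders sum to 2 (valence 2) → 0 H
  atom 2: C, bond orders sum to 4 (valence 4) → 0 H
  atom 3: O, bond orders sum to 2 (valence 2) → 0 H
  atom 4: C, bond orders sum to 1 (valence 4) → 3 H
  atom 5: C, bond orders sum to 4 (valence 4) → 0 H
  atom 6: C, bond orders sum to 4 (valence 4) → 0 H
  atom 7: N, bond orders sum to 1 (valence 3) → 2 H
  atom 8: C, bond orders sum to 4 (valence 4) → 0 H
  atom 9: C, bond orders sum to 4 (valence 4) → 0 H
  atom 10: O, bond orders sum to 2 (valence 2) → 0 H
  atom 11: O, bond orders sum to 2 (valence 2) → 0 H
  atom 12: C, bond orders sum to 1 (valence 4) → 3 H
  atom 13: C, bond orders sum to 4 (valence 4) → 0 H
  atom 14: S, bond orders sum to 1 (valence 2) → 1 H
  atom 15: C, bond orders sum to 4 (valence 4) → 0 H
  atom 16: S, bond orders sum to 1 (valence 2) → 1 H
  atom 17: C, bond orders sum to 4 (valence 4) → 0 H
  atom 18: C, bond orders sum to 3 (valence 4) → 1 H
  atom 19: O, bond orders sum to 2 (valence 2) → 0 H
Totals → C:11, H:11, N:1, O:5, S:2.
In Hill order: C11H11NO5S2.

C11H11NO5S2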